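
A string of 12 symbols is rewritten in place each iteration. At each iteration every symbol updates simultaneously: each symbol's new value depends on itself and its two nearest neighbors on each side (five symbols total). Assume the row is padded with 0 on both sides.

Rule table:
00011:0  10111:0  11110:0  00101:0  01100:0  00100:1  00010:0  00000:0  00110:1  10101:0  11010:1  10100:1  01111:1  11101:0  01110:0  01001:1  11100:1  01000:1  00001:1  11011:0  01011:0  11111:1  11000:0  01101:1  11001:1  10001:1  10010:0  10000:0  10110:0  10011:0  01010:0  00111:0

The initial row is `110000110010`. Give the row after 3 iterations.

001000000000

iteration 1: 100010101011
iteration 2: 111000000000
iteration 3: 001000000000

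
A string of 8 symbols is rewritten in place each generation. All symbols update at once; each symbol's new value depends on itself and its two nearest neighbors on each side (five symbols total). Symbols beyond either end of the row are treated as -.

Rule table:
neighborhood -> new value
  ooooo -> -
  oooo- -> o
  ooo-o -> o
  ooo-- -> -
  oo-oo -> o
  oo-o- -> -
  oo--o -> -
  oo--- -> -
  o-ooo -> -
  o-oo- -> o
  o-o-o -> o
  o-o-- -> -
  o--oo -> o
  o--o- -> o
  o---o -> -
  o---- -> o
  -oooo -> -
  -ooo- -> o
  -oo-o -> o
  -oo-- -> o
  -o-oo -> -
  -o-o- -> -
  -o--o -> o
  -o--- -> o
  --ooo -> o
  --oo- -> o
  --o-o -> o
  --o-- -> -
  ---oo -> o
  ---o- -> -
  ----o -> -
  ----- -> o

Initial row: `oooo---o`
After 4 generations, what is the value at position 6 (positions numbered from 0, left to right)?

-

generation 1: o-o-----
generation 2: o--ooooo
generation 3: -ooo--o-
generation 4: ooo--o-o
position 6 holds -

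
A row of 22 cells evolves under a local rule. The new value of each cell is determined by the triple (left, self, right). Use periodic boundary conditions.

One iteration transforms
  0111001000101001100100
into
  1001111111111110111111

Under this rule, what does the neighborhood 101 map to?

1

At position 11 the neighborhood is 101; the next row has 1 there.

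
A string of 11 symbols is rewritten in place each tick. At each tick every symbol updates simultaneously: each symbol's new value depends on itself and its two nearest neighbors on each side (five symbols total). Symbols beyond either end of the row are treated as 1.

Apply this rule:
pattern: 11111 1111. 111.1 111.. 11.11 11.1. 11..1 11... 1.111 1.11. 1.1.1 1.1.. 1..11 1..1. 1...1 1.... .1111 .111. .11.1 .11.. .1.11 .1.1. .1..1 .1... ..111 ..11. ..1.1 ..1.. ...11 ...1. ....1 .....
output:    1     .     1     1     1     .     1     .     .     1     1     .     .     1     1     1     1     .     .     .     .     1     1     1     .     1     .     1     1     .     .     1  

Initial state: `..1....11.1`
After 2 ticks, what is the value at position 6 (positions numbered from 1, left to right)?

1

11111.11.1.
111.111..1.
position 6 holds 1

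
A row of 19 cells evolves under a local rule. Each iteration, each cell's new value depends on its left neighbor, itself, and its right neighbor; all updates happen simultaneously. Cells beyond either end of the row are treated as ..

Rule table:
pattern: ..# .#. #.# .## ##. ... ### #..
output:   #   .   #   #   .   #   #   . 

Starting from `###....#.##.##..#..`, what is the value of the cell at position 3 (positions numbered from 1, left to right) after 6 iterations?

.

iteration 1: ##..###.##.##..#..#
iteration 2: #..###.##.##..#..#.
iteration 3: ..###.##.##..#..#..
iteration 4: ####.##.##..#..#..#
iteration 5: ###.##.##..#..#..#.
iteration 6: ##.##.##..#..#..#..
position 3 holds .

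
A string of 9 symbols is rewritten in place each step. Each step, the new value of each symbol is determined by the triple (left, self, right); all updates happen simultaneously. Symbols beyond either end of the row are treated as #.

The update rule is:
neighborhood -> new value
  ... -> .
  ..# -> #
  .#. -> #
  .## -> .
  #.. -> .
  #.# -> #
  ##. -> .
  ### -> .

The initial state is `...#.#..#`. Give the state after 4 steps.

....##..#

..####.#.
.#....###
##...#...
....##..#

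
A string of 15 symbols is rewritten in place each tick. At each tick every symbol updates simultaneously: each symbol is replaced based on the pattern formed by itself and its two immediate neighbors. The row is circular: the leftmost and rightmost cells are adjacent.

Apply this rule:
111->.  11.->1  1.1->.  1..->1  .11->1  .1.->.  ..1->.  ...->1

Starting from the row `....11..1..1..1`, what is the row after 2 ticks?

1.1.1.11..1..1.

111.111..1..1..
1.1.1.11..1..1.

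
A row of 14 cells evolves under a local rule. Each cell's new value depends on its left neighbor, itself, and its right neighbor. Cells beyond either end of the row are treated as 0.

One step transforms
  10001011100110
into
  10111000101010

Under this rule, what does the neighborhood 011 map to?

At position 6 the neighborhood is 011; the next row has 0 there.

0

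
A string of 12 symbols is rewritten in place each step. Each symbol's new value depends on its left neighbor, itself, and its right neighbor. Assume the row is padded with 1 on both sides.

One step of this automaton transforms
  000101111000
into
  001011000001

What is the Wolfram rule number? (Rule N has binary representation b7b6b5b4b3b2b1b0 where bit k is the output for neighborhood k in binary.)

42

position 6: 111 → 0  (bit 7 = 0)
position 8: 110 → 0  (bit 6 = 0)
position 4: 101 → 1  (bit 5 = 1)
position 0: 100 → 0  (bit 4 = 0)
position 5: 011 → 1  (bit 3 = 1)
position 3: 010 → 0  (bit 2 = 0)
position 2: 001 → 1  (bit 1 = 1)
position 1: 000 → 0  (bit 0 = 0)
bits b7..b0 = 00101010 = 42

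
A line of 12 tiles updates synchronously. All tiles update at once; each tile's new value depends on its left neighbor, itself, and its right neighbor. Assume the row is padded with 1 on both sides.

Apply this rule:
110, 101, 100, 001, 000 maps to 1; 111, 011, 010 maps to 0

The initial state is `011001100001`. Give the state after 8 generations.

generation 1: 101110111110
generation 2: 110011000011
generation 3: 011101111100
generation 4: 100110000111
generation 5: 111011111000
generation 6: 001100001111
generation 7: 110111110000
generation 8: 011000011111

011000011111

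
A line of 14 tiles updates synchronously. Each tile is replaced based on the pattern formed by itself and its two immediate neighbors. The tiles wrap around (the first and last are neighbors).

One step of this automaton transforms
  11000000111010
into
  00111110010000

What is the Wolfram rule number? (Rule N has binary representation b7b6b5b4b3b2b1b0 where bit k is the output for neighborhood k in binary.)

position 9: 111 → 1  (bit 7 = 1)
position 1: 110 → 0  (bit 6 = 0)
position 11: 101 → 0  (bit 5 = 0)
position 2: 100 → 1  (bit 4 = 1)
position 0: 011 → 0  (bit 3 = 0)
position 12: 010 → 0  (bit 2 = 0)
position 7: 001 → 0  (bit 1 = 0)
position 3: 000 → 1  (bit 0 = 1)
bits b7..b0 = 10010001 = 145

145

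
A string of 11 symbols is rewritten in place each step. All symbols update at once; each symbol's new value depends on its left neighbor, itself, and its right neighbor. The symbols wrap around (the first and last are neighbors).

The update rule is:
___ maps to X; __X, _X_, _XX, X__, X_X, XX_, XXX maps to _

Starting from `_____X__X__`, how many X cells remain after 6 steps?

XXXX______X
_____XXXX__
XXXX______X  (repeats step 1; period 2)
step 6: _____XXXX__
count of X: 4

4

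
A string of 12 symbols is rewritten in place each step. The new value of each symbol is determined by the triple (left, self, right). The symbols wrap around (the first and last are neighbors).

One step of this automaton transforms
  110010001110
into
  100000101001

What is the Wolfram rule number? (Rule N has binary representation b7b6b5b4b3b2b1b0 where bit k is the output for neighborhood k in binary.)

position 9: 111 → 0  (bit 7 = 0)
position 1: 110 → 0  (bit 6 = 0)
position 11: 101 → 1  (bit 5 = 1)
position 2: 100 → 0  (bit 4 = 0)
position 0: 011 → 1  (bit 3 = 1)
position 4: 010 → 0  (bit 2 = 0)
position 3: 001 → 0  (bit 1 = 0)
position 6: 000 → 1  (bit 0 = 1)
bits b7..b0 = 00101001 = 41

41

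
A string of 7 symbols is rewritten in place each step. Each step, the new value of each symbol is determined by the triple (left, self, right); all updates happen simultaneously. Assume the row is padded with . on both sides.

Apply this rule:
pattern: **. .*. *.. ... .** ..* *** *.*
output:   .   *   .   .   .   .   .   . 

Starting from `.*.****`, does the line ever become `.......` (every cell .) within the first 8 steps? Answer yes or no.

.*.....
.*.....  (fixed point — unchanged through step 8)
step 8 is .*....., still not uniform .

no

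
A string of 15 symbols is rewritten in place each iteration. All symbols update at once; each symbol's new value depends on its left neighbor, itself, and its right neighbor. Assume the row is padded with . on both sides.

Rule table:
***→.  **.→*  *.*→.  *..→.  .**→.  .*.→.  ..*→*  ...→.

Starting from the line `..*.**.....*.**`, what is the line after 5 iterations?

.*...*....*...*
*...*....*...*.
...*....*...*..
..*....*...*...
.*....*...*....

.*....*...*....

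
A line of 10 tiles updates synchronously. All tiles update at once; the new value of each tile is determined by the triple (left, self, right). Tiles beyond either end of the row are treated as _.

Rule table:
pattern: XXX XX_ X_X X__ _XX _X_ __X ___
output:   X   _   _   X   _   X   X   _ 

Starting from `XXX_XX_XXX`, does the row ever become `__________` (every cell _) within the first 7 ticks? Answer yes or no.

_X______X_
XXX____XXX
_X_X__X_X_
XX_XXXX_XX
____XX____
___X__X___
__XXXXXX__
tick 7 is __XXXXXX__, still not uniform _

no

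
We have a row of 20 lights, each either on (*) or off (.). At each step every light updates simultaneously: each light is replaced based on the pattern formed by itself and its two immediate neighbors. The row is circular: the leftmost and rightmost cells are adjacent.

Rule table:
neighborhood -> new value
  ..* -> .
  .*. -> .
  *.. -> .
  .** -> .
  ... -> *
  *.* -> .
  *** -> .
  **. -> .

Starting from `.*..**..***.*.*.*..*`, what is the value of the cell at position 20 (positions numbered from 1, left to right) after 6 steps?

*

....................
********************
....................  (repeats step 1; period 2)
step 6: ********************
position 20 holds *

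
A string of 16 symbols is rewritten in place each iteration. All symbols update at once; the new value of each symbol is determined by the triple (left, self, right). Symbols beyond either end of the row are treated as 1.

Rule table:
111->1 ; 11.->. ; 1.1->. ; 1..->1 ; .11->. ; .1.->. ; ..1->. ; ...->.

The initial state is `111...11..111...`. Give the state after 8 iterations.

1..1..1...1.....

11.1....1..1.1..
1...1....1....1.
.1...1....1.....
..1...1....1....
1..1...1....1...
.1..1...1....1..
..1..1...1....1.
1..1..1...1.....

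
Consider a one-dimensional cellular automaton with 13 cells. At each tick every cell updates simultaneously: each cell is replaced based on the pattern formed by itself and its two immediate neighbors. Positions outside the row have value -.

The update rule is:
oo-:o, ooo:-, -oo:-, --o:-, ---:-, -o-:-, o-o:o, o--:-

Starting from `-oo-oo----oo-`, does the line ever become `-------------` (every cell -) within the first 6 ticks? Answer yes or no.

yes

tick 1: --oo-o-----o-
tick 2: ---oo--------
tick 3: ----o--------
tick 4: -------------
all cells are - at tick 4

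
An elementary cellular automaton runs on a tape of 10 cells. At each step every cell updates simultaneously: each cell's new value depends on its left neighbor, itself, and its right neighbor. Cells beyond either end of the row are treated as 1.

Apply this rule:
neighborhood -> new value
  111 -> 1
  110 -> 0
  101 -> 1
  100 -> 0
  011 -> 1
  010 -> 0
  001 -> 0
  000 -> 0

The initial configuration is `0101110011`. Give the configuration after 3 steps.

1110000011

1011100011
0111000011
1110000011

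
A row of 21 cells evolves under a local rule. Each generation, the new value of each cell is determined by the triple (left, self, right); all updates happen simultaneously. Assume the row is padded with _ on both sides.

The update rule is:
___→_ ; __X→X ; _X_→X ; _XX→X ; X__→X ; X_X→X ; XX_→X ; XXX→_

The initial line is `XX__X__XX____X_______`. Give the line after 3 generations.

XXXXXXXXXX__XXX______
X________XXXX_XX_____
XX______XX__XXXXX____

XX______XX__XXXXX____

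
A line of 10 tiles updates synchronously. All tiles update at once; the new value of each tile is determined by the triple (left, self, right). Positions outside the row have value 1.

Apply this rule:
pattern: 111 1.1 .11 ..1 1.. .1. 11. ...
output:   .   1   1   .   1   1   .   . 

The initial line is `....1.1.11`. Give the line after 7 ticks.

1...11111.
.1..1....1
111.11...1
...11.1..1
1..1.111.1
.1.111..11
1111..1.1.

1111..1.1.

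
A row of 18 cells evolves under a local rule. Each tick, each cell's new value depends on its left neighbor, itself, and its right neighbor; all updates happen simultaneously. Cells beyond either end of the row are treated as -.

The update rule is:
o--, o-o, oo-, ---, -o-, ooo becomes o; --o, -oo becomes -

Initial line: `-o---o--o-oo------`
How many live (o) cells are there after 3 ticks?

13

-ooo-oo-oo-ooooooo
--ooo-oo-oo-oooooo
o--ooo-oo-oo-ooooo
count of o: 13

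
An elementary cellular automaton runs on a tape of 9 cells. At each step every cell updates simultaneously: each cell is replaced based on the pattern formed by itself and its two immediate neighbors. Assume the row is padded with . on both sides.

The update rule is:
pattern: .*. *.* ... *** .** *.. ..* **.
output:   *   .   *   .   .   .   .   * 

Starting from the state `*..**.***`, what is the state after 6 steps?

*.*.*.*.*

*...*...*
*.*.*.*.*
*.*.*.*.*  (fixed point — unchanged through step 6)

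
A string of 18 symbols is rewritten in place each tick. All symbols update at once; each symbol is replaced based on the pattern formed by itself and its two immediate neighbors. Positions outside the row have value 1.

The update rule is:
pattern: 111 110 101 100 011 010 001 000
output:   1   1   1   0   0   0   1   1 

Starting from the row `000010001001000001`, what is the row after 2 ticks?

tick 1: 011100110010011110
tick 2: 101101010100101111

101101010100101111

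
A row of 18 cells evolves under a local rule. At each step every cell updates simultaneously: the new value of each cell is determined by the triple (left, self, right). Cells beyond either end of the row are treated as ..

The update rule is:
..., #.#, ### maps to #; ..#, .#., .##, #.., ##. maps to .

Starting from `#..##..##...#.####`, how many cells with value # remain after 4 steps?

..........#..#.##.
#########.....#...
.#######..###...##
..#####....#..#...
count of #: 7

7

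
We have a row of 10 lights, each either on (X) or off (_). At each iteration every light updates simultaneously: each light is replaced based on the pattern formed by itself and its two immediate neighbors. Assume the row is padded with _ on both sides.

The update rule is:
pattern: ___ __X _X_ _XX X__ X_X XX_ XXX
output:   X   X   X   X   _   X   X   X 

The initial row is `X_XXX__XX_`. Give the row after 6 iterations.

XXXXXXXXX_

XXXXX_XXX_
XXXXXXXXX_
XXXXXXXXX_  (fixed point — unchanged through iteration 6)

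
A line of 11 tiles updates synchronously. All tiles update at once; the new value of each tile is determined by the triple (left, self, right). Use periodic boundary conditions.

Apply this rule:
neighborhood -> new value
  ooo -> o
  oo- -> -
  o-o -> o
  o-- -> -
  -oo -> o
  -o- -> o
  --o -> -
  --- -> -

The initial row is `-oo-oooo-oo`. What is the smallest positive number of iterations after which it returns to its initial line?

11

oo-oooo-oo-
o-oooo-oo-o
-oooo-oo-oo
oooo-oo-oo-
ooo-oo-oo-o
oo-oo-oo-oo
o-oo-oo-ooo
-oo-oo-oooo
oo-oo-oooo-
o-oo-oooo-o
-oo-oooo-oo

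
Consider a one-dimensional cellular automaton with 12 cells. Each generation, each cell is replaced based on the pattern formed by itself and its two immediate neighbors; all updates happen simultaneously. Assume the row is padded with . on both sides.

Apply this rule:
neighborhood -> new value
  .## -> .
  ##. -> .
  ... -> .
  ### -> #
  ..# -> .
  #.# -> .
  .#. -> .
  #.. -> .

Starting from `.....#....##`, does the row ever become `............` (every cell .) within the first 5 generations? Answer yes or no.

yes

generation 1: ............
all cells are . at generation 1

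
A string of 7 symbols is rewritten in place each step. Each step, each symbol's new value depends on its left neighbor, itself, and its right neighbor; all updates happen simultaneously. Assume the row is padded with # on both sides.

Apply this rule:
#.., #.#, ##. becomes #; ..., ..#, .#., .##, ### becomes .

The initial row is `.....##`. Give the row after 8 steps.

#......
##.....
.##....
#.##...
##.##..
.##.##.
#.##.##
##.##..

##.##..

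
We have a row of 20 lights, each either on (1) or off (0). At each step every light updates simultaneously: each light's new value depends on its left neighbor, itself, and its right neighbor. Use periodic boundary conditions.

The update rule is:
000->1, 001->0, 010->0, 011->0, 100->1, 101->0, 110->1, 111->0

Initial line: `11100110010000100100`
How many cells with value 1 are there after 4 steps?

00110011001110010010
10011001100011001001
11001100111001100100
01100110001100110010
count of 1: 9

9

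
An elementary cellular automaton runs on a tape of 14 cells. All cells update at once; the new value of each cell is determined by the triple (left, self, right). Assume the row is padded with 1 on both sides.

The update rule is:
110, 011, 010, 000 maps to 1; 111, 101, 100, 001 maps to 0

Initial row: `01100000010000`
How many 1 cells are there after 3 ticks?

01101111010110
01101001010110
01101001010110
count of 1: 7

7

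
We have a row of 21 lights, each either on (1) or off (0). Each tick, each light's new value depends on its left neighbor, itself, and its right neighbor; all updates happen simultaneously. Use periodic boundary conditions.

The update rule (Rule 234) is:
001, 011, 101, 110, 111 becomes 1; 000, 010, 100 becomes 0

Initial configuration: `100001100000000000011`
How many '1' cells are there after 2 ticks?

9

100011100000000000111
100111100000000001111
count of 1: 9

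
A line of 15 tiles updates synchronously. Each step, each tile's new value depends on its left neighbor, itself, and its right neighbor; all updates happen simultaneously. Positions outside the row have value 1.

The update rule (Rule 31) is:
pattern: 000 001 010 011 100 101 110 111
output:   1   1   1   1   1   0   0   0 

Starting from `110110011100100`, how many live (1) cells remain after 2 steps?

step 1: 000101110011111
step 2: 111101001110000
count of 1: 8

8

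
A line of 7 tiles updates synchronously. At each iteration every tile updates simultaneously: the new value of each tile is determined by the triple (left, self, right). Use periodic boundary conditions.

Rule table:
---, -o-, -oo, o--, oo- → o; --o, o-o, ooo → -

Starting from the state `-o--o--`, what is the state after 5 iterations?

-oo-o-o

-oo-ooo
-oo-o-o
-oo-o-o  (fixed point — unchanged through iteration 5)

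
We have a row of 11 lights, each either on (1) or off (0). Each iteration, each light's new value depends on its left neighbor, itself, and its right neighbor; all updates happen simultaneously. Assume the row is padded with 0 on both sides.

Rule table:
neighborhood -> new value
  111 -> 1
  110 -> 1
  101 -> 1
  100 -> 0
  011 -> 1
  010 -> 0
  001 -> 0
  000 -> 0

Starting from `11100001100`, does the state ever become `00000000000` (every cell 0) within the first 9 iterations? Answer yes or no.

11100001100  (fixed point — unchanged through iteration 9)
iteration 9 is 11100001100, still not uniform 0

no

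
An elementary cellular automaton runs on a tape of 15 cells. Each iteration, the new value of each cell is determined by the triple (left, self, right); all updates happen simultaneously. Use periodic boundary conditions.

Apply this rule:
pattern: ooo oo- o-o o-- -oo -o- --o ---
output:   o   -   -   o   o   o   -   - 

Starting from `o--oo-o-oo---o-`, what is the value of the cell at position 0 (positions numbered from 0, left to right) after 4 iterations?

o

iteration 1: oo-o--o-o-o--o-
iteration 2: o--oo-o-o-oo-o-
iteration 3: oo-o--o-o-o--o-  (repeats iteration 1; period 2)
iteration 4: o--oo-o-o-oo-o-
position 0 holds o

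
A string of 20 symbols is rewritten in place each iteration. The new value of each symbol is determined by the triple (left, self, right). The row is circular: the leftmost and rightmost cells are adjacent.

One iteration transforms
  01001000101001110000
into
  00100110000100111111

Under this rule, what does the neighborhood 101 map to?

0

At position 9 the neighborhood is 101; the next row has 0 there.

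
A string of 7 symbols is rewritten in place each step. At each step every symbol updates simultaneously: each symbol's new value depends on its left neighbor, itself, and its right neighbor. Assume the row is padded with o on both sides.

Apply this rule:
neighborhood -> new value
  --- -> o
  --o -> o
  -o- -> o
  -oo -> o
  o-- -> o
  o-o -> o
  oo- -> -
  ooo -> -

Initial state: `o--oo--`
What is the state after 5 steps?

-ooo-oo
oo--oo-
--ooo-o
ooo--oo
---ooo-

---ooo-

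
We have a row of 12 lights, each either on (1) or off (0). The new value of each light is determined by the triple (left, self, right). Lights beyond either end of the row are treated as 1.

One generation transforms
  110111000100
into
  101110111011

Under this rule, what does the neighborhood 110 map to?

At position 1 the neighborhood is 110; the next row has 0 there.

0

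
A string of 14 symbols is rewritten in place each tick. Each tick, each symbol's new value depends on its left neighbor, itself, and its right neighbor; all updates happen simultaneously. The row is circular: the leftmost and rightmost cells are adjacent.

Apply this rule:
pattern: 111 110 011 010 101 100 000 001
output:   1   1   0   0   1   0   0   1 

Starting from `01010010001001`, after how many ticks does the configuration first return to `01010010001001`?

10100100010010
01001000100101
10010001001010
00100010010101
01000100101010
10001001010100
00010010101001
00100101010010
01001010100100
10010101001000
00101010010001
01010100100010
10101001000100
01010010001001

14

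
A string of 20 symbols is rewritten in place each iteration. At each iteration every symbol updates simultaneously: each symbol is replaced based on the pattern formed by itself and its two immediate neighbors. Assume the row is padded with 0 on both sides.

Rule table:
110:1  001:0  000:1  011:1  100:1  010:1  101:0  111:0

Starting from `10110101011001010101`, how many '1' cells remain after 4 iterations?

11

iteration 1: 10110101011101010101
iteration 2: 10110101010101010101
iteration 3: 10110101010101010101  (fixed point — unchanged through iteration 4)
count of 1: 11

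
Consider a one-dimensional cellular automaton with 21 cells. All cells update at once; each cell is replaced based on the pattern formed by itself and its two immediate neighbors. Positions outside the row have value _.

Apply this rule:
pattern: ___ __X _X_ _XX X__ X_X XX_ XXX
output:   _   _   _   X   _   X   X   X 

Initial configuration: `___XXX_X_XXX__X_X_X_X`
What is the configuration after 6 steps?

___XXXX_XXXX___X_X_X_
___XXXXXXXXX____X_X__
___XXXXXXXXX_____X___
___XXXXXXXXX_________
___XXXXXXXXX_________  (fixed point — unchanged through step 6)

___XXXXXXXXX_________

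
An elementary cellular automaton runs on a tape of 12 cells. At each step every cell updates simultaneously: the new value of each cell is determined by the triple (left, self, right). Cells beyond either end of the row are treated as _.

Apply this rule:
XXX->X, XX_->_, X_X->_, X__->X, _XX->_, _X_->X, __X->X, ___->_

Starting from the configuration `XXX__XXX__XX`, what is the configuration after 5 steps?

_X_XX_X_XX__
XX____X___X_
__X__XXX_XXX
_XXXX_X___X_
X_XX__XX_XXX

X_XX__XX_XXX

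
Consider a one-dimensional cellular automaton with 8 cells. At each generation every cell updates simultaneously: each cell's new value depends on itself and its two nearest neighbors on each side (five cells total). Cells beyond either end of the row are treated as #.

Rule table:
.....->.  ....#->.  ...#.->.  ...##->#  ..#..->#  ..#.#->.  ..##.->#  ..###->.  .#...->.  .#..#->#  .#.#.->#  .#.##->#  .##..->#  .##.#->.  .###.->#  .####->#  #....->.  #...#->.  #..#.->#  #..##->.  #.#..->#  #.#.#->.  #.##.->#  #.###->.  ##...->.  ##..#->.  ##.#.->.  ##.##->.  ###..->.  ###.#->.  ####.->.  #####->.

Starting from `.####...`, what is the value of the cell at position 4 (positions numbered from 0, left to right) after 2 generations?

..#....#
.##...#.
position 4 holds .

.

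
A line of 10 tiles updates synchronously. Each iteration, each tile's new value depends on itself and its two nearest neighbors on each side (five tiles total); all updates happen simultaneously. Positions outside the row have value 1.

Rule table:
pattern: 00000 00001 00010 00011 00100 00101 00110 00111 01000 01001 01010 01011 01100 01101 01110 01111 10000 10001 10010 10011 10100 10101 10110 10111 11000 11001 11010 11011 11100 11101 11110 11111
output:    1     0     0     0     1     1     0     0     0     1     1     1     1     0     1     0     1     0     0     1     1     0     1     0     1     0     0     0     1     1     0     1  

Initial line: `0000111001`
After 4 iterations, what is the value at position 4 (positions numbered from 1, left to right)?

1

iteration 1: 1100011010
iteration 2: 0110000001
iteration 3: 0111111000
iteration 4: 0001101100
position 4 holds 1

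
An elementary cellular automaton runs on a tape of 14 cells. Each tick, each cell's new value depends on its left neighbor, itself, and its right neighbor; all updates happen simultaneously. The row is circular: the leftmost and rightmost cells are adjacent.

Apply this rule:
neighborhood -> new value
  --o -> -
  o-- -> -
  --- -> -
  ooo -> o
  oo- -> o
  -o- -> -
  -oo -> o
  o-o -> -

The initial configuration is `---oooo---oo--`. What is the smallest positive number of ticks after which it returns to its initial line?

1

---oooo---oo--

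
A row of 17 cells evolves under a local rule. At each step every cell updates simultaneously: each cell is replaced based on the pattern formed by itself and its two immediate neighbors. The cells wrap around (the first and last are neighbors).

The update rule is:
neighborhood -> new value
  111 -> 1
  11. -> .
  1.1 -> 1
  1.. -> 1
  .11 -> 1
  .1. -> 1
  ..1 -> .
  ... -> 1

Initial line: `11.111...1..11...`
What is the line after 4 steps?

1.111.11.11.1.11.
1111.11.11.1111.1
111.11.11.1111.11
11.11.11.1111.111

11.11.11.1111.111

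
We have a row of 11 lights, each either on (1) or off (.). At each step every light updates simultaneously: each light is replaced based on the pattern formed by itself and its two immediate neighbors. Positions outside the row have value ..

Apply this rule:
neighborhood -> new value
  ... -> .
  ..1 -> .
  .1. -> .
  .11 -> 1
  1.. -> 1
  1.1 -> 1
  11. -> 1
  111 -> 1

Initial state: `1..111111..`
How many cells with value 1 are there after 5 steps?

9

step 1: .1.1111111.
step 2: ..111111111
step 3: ..111111111  (fixed point — unchanged through step 5)
count of 1: 9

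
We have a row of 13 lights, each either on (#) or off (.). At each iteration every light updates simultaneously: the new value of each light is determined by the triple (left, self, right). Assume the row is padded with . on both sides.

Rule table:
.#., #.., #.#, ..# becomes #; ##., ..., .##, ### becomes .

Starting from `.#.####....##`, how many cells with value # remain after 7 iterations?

4

###....#..#..
...#..######.
..####......#
.#....#....##
###..###..#..
...##...####.
..#..#.#....#
count of #: 4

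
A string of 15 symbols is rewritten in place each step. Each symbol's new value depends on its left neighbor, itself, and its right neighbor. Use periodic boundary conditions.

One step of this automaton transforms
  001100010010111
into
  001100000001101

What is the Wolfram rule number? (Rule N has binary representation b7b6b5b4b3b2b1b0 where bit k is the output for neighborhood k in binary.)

position 13: 111 → 0  (bit 7 = 0)
position 3: 110 → 1  (bit 6 = 1)
position 11: 101 → 1  (bit 5 = 1)
position 0: 100 → 0  (bit 4 = 0)
position 2: 011 → 1  (bit 3 = 1)
position 7: 010 → 0  (bit 2 = 0)
position 1: 001 → 0  (bit 1 = 0)
position 5: 000 → 0  (bit 0 = 0)
bits b7..b0 = 01101000 = 104

104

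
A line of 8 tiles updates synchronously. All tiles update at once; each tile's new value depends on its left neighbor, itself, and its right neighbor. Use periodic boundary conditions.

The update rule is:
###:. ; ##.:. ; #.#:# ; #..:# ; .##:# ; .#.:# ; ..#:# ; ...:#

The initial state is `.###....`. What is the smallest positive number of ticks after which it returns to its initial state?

16

tick 1: ##..####
tick 2: ..###...
tick 3: ###..###
tick 4: ...###..
tick 5: ####..##
tick 6: ....###.
tick 7: #####..#
tick 8: .....###
tick 9: ######..
tick 10: #.....##
tick 11: .######.
tick 12: ##.....#
tick 13: ..######
tick 14: ###.....
tick 15: #..#####
tick 16: .###....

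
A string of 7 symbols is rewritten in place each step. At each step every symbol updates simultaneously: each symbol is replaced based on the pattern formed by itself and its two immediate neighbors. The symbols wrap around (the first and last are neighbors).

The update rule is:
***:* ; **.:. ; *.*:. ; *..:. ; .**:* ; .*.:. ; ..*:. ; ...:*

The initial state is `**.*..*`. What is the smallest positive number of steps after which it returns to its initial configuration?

*.....*
..***.*
..**...
*.*..**
.....**
.***.*.
.**....
.*..***
....**.
***.*..
**.....
*..***.
...**..
**.*..*

14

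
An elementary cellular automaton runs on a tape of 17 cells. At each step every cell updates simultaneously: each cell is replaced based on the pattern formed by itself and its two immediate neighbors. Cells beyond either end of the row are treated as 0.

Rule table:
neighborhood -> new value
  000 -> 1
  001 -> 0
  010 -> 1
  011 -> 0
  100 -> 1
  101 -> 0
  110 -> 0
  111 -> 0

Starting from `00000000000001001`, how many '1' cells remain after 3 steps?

11111111111101101
00000000000000001
11111111111111101
count of 1: 16

16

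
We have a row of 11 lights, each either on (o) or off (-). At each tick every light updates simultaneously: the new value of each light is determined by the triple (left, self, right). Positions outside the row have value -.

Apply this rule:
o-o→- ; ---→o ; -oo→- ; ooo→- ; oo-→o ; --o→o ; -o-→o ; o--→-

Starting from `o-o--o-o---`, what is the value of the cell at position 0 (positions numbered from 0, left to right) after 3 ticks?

o-o-oo-o-oo
o-o--o-o--o
o-o-oo-o-oo
position 0 holds o

o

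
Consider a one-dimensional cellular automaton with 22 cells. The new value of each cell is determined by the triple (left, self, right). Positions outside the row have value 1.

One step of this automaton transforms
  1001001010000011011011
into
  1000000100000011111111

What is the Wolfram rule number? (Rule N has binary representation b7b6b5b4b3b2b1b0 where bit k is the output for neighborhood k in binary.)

232

position 21: 111 → 1  (bit 7 = 1)
position 0: 110 → 1  (bit 6 = 1)
position 7: 101 → 1  (bit 5 = 1)
position 1: 100 → 0  (bit 4 = 0)
position 14: 011 → 1  (bit 3 = 1)
position 3: 010 → 0  (bit 2 = 0)
position 2: 001 → 0  (bit 1 = 0)
position 10: 000 → 0  (bit 0 = 0)
bits b7..b0 = 11101000 = 232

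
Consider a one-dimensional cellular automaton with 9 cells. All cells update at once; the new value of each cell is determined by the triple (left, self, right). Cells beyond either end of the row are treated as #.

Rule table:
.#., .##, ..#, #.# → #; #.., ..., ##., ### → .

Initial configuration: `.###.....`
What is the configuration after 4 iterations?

.....##.#

##......#
.......##
......##.
.....##.#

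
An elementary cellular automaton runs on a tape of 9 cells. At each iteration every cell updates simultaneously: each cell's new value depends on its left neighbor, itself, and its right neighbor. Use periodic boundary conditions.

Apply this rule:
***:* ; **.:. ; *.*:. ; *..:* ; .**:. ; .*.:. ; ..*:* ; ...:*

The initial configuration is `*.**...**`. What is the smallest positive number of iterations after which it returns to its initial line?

27

iteration 1: ....***.*
iteration 2: ****.*...
iteration 3: .**...***
iteration 4: ...***.*.
iteration 5: ***.*...*
iteration 6: **...***.
iteration 7: ..***.*..
iteration 8: **.*...**
iteration 9: *...***.*
iteration 10: .***.*...
iteration 11: *.*...***
iteration 12: ...***.**
iteration 13: ***.*....
iteration 14: .*...****
iteration 15: ..***.**.
iteration 16: **.*....*
iteration 17: *...****.
iteration 18: .***.**..
iteration 19: *.*....**
iteration 20: ...****.*
iteration 21: ***.**...
iteration 22: .*....***
iteration 23: ..****.*.
iteration 24: **.**...*
iteration 25: *....***.
iteration 26: .****.*..
iteration 27: *.**...**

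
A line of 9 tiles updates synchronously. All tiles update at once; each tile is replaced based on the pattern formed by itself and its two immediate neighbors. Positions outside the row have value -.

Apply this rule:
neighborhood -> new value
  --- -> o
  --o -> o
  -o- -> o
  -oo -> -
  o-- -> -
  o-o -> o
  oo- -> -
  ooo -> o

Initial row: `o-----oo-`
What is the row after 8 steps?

o-oooo---
oo-oo--oo
--o---o--
ooo-ooo-o
-o-o-o-oo
ooooooo--
-ooooo--o
o-ooo--oo

o-ooo--oo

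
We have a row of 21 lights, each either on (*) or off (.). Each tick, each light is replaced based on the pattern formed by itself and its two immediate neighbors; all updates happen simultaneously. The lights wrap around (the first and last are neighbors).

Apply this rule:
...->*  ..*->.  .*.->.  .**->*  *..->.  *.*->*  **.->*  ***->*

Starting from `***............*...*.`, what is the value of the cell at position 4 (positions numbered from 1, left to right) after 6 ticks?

*

***.**********...*..*
**************.*....*
***************..**.*
***************..****
***************..****  (fixed point — unchanged through tick 6)
position 4 holds *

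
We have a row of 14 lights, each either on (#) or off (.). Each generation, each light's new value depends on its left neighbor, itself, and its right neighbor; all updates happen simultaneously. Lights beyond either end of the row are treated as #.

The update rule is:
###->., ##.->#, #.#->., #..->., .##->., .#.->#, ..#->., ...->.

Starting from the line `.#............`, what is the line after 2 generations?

.#............

.#............  (fixed point — unchanged through generation 2)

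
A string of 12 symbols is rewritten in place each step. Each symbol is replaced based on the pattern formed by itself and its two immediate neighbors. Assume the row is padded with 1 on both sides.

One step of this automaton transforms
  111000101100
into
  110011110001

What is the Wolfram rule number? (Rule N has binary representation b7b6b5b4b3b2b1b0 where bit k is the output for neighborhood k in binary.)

position 0: 111 → 1  (bit 7 = 1)
position 2: 110 → 0  (bit 6 = 0)
position 7: 101 → 1  (bit 5 = 1)
position 3: 100 → 0  (bit 4 = 0)
position 8: 011 → 0  (bit 3 = 0)
position 6: 010 → 1  (bit 2 = 1)
position 5: 001 → 1  (bit 1 = 1)
position 4: 000 → 1  (bit 0 = 1)
bits b7..b0 = 10100111 = 167

167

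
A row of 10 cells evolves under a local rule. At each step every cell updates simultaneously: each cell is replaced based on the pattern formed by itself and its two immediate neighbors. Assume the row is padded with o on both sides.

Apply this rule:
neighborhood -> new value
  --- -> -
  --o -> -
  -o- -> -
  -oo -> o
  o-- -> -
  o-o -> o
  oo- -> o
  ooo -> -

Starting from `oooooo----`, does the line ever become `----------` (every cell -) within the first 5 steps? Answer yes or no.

-----o----
----------
all cells are - at step 2

yes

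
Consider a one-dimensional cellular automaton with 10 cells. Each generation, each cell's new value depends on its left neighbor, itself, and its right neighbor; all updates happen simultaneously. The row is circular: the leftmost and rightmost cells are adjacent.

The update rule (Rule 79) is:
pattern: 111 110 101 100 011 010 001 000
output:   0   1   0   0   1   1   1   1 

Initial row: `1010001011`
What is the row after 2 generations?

generation 1: 1010111010
generation 2: 1010101010

1010101010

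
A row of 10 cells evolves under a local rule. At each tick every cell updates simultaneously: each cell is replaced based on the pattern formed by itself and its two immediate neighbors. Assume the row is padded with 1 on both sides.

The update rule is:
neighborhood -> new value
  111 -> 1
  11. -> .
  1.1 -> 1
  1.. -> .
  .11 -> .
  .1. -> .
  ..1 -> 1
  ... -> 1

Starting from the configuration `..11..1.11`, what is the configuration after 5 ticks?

.1...1.1.1
1..11.1.1.
..1..1.1.1
.1..1.1.1.
1..1.1.1.1

1..1.1.1.1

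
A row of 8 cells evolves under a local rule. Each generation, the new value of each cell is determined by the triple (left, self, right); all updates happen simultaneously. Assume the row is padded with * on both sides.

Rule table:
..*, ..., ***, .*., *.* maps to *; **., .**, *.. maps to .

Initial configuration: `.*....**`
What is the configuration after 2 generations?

**.***.*
*.*.*.*.

*.*.*.*.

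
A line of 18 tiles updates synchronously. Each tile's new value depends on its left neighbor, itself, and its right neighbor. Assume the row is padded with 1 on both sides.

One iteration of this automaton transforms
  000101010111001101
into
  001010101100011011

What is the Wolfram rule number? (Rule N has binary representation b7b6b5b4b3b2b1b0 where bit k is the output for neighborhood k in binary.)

42

position 10: 111 → 0  (bit 7 = 0)
position 11: 110 → 0  (bit 6 = 0)
position 4: 101 → 1  (bit 5 = 1)
position 0: 100 → 0  (bit 4 = 0)
position 9: 011 → 1  (bit 3 = 1)
position 3: 010 → 0  (bit 2 = 0)
position 2: 001 → 1  (bit 1 = 1)
position 1: 000 → 0  (bit 0 = 0)
bits b7..b0 = 00101010 = 42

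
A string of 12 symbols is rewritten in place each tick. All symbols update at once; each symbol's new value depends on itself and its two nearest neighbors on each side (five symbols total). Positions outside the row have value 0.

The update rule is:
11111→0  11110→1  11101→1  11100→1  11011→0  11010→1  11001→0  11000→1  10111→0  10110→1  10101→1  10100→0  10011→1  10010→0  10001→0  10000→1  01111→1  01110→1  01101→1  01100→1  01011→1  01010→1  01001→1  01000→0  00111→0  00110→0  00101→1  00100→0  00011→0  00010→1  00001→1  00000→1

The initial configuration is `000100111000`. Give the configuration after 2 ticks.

011011001011

tick 1: 111011011111
tick 2: 011011001011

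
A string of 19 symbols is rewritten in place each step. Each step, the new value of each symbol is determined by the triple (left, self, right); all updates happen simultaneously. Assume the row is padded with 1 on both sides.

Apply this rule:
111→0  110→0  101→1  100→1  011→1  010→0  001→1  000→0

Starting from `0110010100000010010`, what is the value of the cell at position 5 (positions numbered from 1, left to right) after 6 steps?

0

1101101010000101101
0011010101001011011
1110101010110110110
0001010101101101101
1010101011011011011
0101010110110110110
position 5 holds 0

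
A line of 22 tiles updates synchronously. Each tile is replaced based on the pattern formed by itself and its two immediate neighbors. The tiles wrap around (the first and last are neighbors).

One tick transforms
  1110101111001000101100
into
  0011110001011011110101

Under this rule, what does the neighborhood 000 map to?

1

At position 14 the neighborhood is 000; the next row has 1 there.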